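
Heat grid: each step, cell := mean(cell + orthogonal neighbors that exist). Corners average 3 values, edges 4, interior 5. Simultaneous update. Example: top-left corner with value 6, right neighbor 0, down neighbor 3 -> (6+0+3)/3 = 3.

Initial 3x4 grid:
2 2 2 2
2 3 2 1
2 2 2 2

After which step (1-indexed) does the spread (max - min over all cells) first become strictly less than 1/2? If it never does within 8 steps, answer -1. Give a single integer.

Answer: 2

Derivation:
Step 1: max=9/4, min=5/3, spread=7/12
Step 2: max=219/100, min=85/48, spread=503/1200
  -> spread < 1/2 first at step 2
Step 3: max=10363/4800, min=26539/14400, spread=91/288
Step 4: max=92183/43200, min=1626161/864000, spread=217499/864000
Step 5: max=36686803/17280000, min=98940259/51840000, spread=222403/1036800
Step 6: max=2183543177/1036800000, min=6006161081/3110400000, spread=10889369/62208000
Step 7: max=130267730443/62208000000, min=363273175579/186624000000, spread=110120063/746496000
Step 8: max=7771057732337/3732480000000, min=21947509497761/11197440000000, spread=5462654797/44789760000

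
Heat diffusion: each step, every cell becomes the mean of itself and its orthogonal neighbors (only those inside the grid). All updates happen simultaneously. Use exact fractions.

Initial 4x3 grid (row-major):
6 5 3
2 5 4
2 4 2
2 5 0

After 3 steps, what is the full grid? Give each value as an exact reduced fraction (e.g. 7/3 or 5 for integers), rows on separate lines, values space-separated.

Answer: 439/108 59587/14400 569/144
27101/7200 2761/750 2173/600
7607/2400 1208/375 10873/3600
533/180 40567/14400 6071/2160

Derivation:
After step 1:
  13/3 19/4 4
  15/4 4 7/2
  5/2 18/5 5/2
  3 11/4 7/3
After step 2:
  77/18 205/48 49/12
  175/48 98/25 7/2
  257/80 307/100 179/60
  11/4 701/240 91/36
After step 3:
  439/108 59587/14400 569/144
  27101/7200 2761/750 2173/600
  7607/2400 1208/375 10873/3600
  533/180 40567/14400 6071/2160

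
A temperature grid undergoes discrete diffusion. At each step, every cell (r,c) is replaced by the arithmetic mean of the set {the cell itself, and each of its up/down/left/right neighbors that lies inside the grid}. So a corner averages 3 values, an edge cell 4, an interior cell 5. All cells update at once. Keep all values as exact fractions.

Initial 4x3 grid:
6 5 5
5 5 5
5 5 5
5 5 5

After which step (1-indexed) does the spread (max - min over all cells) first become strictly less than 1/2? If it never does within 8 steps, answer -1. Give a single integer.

Step 1: max=16/3, min=5, spread=1/3
  -> spread < 1/2 first at step 1
Step 2: max=95/18, min=5, spread=5/18
Step 3: max=1121/216, min=5, spread=41/216
Step 4: max=133817/25920, min=5, spread=4217/25920
Step 5: max=7985149/1555200, min=36079/7200, spread=38417/311040
Step 6: max=477760211/93312000, min=722597/144000, spread=1903471/18662400
Step 7: max=28594589089/5598720000, min=21715759/4320000, spread=18038617/223948800
Step 8: max=1712884182851/335923200000, min=1956926759/388800000, spread=883978523/13436928000

Answer: 1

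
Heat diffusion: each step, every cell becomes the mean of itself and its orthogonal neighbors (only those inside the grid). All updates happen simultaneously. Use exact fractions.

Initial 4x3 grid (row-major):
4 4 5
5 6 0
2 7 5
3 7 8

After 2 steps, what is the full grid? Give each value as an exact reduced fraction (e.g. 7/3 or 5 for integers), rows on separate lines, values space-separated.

Answer: 40/9 989/240 47/12
517/120 114/25 41/10
179/40 253/50 79/15
29/6 1339/240 215/36

Derivation:
After step 1:
  13/3 19/4 3
  17/4 22/5 4
  17/4 27/5 5
  4 25/4 20/3
After step 2:
  40/9 989/240 47/12
  517/120 114/25 41/10
  179/40 253/50 79/15
  29/6 1339/240 215/36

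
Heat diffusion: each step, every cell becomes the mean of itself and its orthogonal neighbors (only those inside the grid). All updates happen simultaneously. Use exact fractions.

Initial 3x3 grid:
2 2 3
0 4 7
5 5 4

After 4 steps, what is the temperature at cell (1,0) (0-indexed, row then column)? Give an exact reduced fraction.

Step 1: cell (1,0) = 11/4
Step 2: cell (1,0) = 661/240
Step 3: cell (1,0) = 43847/14400
Step 4: cell (1,0) = 2755309/864000
Full grid after step 4:
  190901/64800 2816309/864000 157609/43200
  2755309/864000 214943/60000 1707967/432000
  456427/129600 1677467/432000 136063/32400

Answer: 2755309/864000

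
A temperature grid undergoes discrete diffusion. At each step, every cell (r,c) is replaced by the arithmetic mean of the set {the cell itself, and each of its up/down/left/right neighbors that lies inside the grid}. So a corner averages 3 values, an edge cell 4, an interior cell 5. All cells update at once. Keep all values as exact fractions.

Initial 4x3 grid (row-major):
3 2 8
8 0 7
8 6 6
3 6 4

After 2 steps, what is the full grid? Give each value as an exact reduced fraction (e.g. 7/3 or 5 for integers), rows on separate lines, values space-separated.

After step 1:
  13/3 13/4 17/3
  19/4 23/5 21/4
  25/4 26/5 23/4
  17/3 19/4 16/3
After step 2:
  37/9 357/80 85/18
  299/60 461/100 319/60
  82/15 531/100 323/60
  50/9 419/80 95/18

Answer: 37/9 357/80 85/18
299/60 461/100 319/60
82/15 531/100 323/60
50/9 419/80 95/18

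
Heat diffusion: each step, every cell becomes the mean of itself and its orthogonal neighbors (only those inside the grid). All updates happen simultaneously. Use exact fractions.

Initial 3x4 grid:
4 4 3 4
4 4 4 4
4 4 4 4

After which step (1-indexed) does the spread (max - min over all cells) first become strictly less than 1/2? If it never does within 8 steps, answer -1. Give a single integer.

Step 1: max=4, min=11/3, spread=1/3
  -> spread < 1/2 first at step 1
Step 2: max=4, min=449/120, spread=31/120
Step 3: max=4, min=4109/1080, spread=211/1080
Step 4: max=7153/1800, min=415103/108000, spread=14077/108000
Step 5: max=428317/108000, min=3747593/972000, spread=5363/48600
Step 6: max=237131/60000, min=112899191/29160000, spread=93859/1166400
Step 7: max=383463533/97200000, min=6788125519/1749600000, spread=4568723/69984000
Step 8: max=11482381111/2916000000, min=408123564371/104976000000, spread=8387449/167961600

Answer: 1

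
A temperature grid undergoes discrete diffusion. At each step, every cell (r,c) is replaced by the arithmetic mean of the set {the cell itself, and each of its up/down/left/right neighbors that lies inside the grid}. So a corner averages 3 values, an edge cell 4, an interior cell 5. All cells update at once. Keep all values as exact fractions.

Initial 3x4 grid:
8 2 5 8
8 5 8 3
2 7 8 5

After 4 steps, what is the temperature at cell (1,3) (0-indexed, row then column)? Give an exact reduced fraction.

Answer: 1247341/216000

Derivation:
Step 1: cell (1,3) = 6
Step 2: cell (1,3) = 337/60
Step 3: cell (1,3) = 21179/3600
Step 4: cell (1,3) = 1247341/216000
Full grid after step 4:
  244337/43200 412157/72000 1223951/216000 371903/64800
  4986469/864000 2063741/360000 1053733/180000 1247341/216000
  748061/129600 317899/54000 316769/54000 192289/32400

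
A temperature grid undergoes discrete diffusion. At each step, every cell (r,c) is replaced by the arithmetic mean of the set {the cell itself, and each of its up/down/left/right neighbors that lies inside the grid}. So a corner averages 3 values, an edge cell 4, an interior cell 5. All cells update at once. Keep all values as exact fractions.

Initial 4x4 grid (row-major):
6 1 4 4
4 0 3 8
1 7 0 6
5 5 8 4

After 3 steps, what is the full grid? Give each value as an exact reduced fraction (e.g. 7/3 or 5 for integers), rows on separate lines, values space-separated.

Answer: 1379/432 22501/7200 26933/7200 905/216
2837/900 20797/6000 11101/3000 32393/7200
1759/450 11003/3000 8913/2000 3681/800
4403/1080 16577/3600 5479/1200 3691/720

Derivation:
After step 1:
  11/3 11/4 3 16/3
  11/4 3 3 21/4
  17/4 13/5 24/5 9/2
  11/3 25/4 17/4 6
After step 2:
  55/18 149/48 169/48 163/36
  41/12 141/50 381/100 217/48
  199/60 209/50 383/100 411/80
  85/18 503/120 213/40 59/12
After step 3:
  1379/432 22501/7200 26933/7200 905/216
  2837/900 20797/6000 11101/3000 32393/7200
  1759/450 11003/3000 8913/2000 3681/800
  4403/1080 16577/3600 5479/1200 3691/720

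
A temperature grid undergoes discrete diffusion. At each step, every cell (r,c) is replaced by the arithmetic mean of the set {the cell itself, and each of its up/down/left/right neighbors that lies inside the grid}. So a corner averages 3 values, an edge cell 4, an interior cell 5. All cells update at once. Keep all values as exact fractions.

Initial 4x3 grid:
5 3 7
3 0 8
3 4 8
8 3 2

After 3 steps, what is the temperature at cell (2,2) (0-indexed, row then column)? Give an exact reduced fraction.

Answer: 34187/7200

Derivation:
Step 1: cell (2,2) = 11/2
Step 2: cell (2,2) = 1151/240
Step 3: cell (2,2) = 34187/7200
Full grid after step 3:
  2029/540 60119/14400 439/90
  26617/7200 25531/6000 3813/800
  29287/7200 8427/2000 34187/7200
  4523/1080 21203/4800 4933/1080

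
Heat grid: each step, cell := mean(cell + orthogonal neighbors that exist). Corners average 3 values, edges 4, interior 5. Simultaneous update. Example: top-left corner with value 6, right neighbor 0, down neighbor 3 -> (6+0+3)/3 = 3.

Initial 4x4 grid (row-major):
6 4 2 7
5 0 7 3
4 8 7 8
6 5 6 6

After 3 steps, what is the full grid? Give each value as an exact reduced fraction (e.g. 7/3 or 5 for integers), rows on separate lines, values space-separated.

Answer: 1583/360 613/150 1417/300 3371/720
5279/1200 979/200 1917/400 4407/800
6323/1200 411/80 17873/3000 41983/7200
3841/720 14081/2400 42883/7200 6941/1080

Derivation:
After step 1:
  5 3 5 4
  15/4 24/5 19/5 25/4
  23/4 24/5 36/5 6
  5 25/4 6 20/3
After step 2:
  47/12 89/20 79/20 61/12
  193/40 403/100 541/100 401/80
  193/40 144/25 139/25 1567/240
  17/3 441/80 1567/240 56/9
After step 3:
  1583/360 613/150 1417/300 3371/720
  5279/1200 979/200 1917/400 4407/800
  6323/1200 411/80 17873/3000 41983/7200
  3841/720 14081/2400 42883/7200 6941/1080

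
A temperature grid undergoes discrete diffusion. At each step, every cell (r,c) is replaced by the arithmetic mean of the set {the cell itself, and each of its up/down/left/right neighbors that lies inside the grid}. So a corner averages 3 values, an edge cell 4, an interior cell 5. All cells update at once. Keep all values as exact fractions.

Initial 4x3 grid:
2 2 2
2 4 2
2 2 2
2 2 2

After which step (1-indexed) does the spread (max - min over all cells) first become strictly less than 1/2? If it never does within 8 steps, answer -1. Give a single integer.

Step 1: max=5/2, min=2, spread=1/2
Step 2: max=123/50, min=2, spread=23/50
  -> spread < 1/2 first at step 2
Step 3: max=5611/2400, min=413/200, spread=131/480
Step 4: max=49751/21600, min=7591/3600, spread=841/4320
Step 5: max=19822051/8640000, min=1533373/720000, spread=56863/345600
Step 6: max=177054341/77760000, min=13949543/6480000, spread=386393/3110400
Step 7: max=70601723131/31104000000, min=5604358813/2592000000, spread=26795339/248832000
Step 8: max=4216295714129/1866240000000, min=338126149667/155520000000, spread=254051069/2985984000

Answer: 2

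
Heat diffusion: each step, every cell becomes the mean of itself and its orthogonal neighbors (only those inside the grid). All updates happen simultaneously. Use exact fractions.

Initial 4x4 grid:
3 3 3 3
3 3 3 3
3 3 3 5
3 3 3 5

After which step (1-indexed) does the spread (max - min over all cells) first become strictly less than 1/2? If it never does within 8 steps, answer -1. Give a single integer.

Answer: 6

Derivation:
Step 1: max=13/3, min=3, spread=4/3
Step 2: max=71/18, min=3, spread=17/18
Step 3: max=509/135, min=3, spread=104/135
Step 4: max=7357/2025, min=3, spread=1282/2025
Step 5: max=215551/60750, min=13579/4500, spread=64469/121500
Step 6: max=25369831/7290000, min=819529/270000, spread=810637/1822500
  -> spread < 1/2 first at step 6
Step 7: max=750381073/218700000, min=1650953/540000, spread=20436277/54675000
Step 8: max=22252353403/6561000000, min=149568241/48600000, spread=515160217/1640250000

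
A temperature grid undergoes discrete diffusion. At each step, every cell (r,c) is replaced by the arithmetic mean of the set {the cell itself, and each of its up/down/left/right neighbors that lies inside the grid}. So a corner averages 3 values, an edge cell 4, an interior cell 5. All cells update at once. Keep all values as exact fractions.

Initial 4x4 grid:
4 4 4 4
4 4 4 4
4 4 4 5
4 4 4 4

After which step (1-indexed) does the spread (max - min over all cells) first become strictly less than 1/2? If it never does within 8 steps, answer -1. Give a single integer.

Step 1: max=13/3, min=4, spread=1/3
  -> spread < 1/2 first at step 1
Step 2: max=511/120, min=4, spread=31/120
Step 3: max=4531/1080, min=4, spread=211/1080
Step 4: max=448843/108000, min=4, spread=16843/108000
Step 5: max=4026643/972000, min=36079/9000, spread=130111/972000
Step 6: max=120282367/29160000, min=2167159/540000, spread=3255781/29160000
Step 7: max=3599553691/874800000, min=2171107/540000, spread=82360351/874800000
Step 8: max=107727316891/26244000000, min=391306441/97200000, spread=2074577821/26244000000

Answer: 1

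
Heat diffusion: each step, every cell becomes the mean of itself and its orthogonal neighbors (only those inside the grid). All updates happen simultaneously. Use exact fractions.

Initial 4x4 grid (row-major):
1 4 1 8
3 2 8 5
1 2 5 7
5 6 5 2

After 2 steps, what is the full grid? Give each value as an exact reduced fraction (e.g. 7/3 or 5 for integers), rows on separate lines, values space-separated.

After step 1:
  8/3 2 21/4 14/3
  7/4 19/5 21/5 7
  11/4 16/5 27/5 19/4
  4 9/2 9/2 14/3
After step 2:
  77/36 823/240 967/240 203/36
  329/120 299/100 513/100 1237/240
  117/40 393/100 441/100 1309/240
  15/4 81/20 143/30 167/36

Answer: 77/36 823/240 967/240 203/36
329/120 299/100 513/100 1237/240
117/40 393/100 441/100 1309/240
15/4 81/20 143/30 167/36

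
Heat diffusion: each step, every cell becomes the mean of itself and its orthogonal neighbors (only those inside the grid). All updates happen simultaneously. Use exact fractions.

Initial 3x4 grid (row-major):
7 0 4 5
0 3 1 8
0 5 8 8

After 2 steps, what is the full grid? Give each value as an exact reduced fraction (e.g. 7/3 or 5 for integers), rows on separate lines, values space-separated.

After step 1:
  7/3 7/2 5/2 17/3
  5/2 9/5 24/5 11/2
  5/3 4 11/2 8
After step 2:
  25/9 38/15 247/60 41/9
  83/40 83/25 201/50 719/120
  49/18 389/120 223/40 19/3

Answer: 25/9 38/15 247/60 41/9
83/40 83/25 201/50 719/120
49/18 389/120 223/40 19/3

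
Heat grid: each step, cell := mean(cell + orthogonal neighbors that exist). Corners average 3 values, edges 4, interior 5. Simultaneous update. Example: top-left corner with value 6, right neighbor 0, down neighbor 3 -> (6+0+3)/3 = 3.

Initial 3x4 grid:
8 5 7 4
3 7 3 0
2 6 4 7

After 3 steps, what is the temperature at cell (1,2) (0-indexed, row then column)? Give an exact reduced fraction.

Answer: 5413/1200

Derivation:
Step 1: cell (1,2) = 21/5
Step 2: cell (1,2) = 89/20
Step 3: cell (1,2) = 5413/1200
Full grid after step 3:
  5689/1080 947/180 3361/720 2263/540
  599/120 1937/400 5413/1200 1169/288
  9883/2160 6671/1440 6287/1440 8797/2160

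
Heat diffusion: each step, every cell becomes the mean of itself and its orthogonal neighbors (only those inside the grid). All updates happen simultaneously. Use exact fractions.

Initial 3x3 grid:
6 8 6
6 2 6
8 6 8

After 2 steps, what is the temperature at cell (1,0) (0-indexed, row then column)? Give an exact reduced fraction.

Step 1: cell (1,0) = 11/2
Step 2: cell (1,0) = 733/120
Full grid after step 2:
  53/9 733/120 53/9
  733/120 281/50 733/120
  109/18 187/30 109/18

Answer: 733/120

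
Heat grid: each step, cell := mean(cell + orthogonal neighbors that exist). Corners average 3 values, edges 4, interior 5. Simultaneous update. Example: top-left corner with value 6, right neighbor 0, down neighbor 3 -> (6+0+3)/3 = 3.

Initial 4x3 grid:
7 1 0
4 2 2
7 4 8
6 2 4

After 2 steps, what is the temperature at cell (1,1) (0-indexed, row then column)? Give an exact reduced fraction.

Step 1: cell (1,1) = 13/5
Step 2: cell (1,1) = 177/50
Full grid after step 2:
  23/6 101/40 13/6
  337/80 177/50 111/40
  397/80 419/100 503/120
  19/4 137/30 79/18

Answer: 177/50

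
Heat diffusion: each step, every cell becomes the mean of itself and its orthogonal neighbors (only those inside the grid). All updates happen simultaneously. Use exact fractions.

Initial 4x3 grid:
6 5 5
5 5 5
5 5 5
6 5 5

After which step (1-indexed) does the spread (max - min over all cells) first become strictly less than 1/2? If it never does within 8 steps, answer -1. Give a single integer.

Step 1: max=16/3, min=5, spread=1/3
  -> spread < 1/2 first at step 1
Step 2: max=95/18, min=5, spread=5/18
Step 3: max=2251/432, min=1211/240, spread=89/540
Step 4: max=134447/25920, min=18251/3600, spread=15199/129600
Step 5: max=8037313/1555200, min=61063/12000, spread=617741/7776000
Step 6: max=200521393/38880000, min=66107131/12960000, spread=55/972
Step 7: max=12014243387/2332800000, min=3973193629/777600000, spread=7573/186624
Step 8: max=720092778133/139968000000, min=79557739237/15552000000, spread=32585/1119744

Answer: 1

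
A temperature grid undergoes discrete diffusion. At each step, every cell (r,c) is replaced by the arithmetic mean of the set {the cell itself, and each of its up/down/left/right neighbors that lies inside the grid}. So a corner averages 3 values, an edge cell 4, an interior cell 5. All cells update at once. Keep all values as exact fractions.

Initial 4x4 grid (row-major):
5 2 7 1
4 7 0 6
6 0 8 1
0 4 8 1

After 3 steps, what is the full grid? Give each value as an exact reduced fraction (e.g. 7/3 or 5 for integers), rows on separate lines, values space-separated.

Answer: 8551/2160 31687/7200 25711/7200 8371/2160
15521/3600 22057/6000 25477/6000 12173/3600
2501/720 25163/6000 21719/6000 2897/720
1609/432 5089/1440 1205/288 8009/2160

Derivation:
After step 1:
  11/3 21/4 5/2 14/3
  11/2 13/5 28/5 2
  5/2 5 17/5 4
  10/3 3 21/4 10/3
After step 2:
  173/36 841/240 1081/240 55/18
  107/30 479/100 161/50 61/15
  49/12 33/10 93/20 191/60
  53/18 199/48 899/240 151/36
After step 3:
  8551/2160 31687/7200 25711/7200 8371/2160
  15521/3600 22057/6000 25477/6000 12173/3600
  2501/720 25163/6000 21719/6000 2897/720
  1609/432 5089/1440 1205/288 8009/2160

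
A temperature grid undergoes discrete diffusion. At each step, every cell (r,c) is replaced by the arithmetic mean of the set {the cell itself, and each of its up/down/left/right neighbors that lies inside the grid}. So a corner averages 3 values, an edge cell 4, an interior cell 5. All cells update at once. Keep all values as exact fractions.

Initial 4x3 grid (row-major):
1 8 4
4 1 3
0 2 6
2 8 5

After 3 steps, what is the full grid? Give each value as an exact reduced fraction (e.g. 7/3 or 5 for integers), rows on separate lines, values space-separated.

Answer: 907/270 1031/288 182/45
2093/720 421/120 463/120
2171/720 4259/1200 749/180
7259/2160 11401/2880 9719/2160

Derivation:
After step 1:
  13/3 7/2 5
  3/2 18/5 7/2
  2 17/5 4
  10/3 17/4 19/3
After step 2:
  28/9 493/120 4
  343/120 31/10 161/40
  307/120 69/20 517/120
  115/36 1039/240 175/36
After step 3:
  907/270 1031/288 182/45
  2093/720 421/120 463/120
  2171/720 4259/1200 749/180
  7259/2160 11401/2880 9719/2160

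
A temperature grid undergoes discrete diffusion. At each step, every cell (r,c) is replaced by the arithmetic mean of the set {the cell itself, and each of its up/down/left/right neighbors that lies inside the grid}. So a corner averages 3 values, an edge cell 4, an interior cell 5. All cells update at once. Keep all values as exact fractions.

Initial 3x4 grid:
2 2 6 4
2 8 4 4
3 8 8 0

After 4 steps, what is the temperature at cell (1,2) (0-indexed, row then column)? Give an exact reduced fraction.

Answer: 815683/180000

Derivation:
Step 1: cell (1,2) = 6
Step 2: cell (1,2) = 114/25
Step 3: cell (1,2) = 29239/6000
Step 4: cell (1,2) = 815683/180000
Full grid after step 4:
  176587/43200 75223/18000 240349/54000 34691/8100
  3691589/864000 1668241/360000 815683/180000 975961/216000
  610411/129600 1032551/216000 38973/8000 98201/21600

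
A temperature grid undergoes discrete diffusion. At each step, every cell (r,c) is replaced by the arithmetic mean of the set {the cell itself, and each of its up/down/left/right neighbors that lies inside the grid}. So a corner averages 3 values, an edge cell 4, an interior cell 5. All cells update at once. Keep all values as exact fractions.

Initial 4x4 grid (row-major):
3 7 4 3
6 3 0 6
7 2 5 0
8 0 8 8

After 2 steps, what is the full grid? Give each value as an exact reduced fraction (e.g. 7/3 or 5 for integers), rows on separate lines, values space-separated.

After step 1:
  16/3 17/4 7/2 13/3
  19/4 18/5 18/5 9/4
  23/4 17/5 3 19/4
  5 9/2 21/4 16/3
After step 2:
  43/9 1001/240 941/240 121/36
  583/120 98/25 319/100 56/15
  189/40 81/20 4 23/6
  61/12 363/80 217/48 46/9

Answer: 43/9 1001/240 941/240 121/36
583/120 98/25 319/100 56/15
189/40 81/20 4 23/6
61/12 363/80 217/48 46/9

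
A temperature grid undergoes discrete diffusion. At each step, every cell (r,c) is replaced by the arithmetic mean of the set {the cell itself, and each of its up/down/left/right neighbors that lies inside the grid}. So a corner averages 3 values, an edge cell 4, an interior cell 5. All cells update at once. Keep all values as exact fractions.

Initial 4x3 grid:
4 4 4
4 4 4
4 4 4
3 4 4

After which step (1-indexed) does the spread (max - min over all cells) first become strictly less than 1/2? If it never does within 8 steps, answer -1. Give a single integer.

Answer: 1

Derivation:
Step 1: max=4, min=11/3, spread=1/3
  -> spread < 1/2 first at step 1
Step 2: max=4, min=67/18, spread=5/18
Step 3: max=4, min=823/216, spread=41/216
Step 4: max=4, min=99463/25920, spread=4217/25920
Step 5: max=28721/7200, min=6011651/1555200, spread=38417/311040
Step 6: max=573403/144000, min=362047789/93312000, spread=1903471/18662400
Step 7: max=17164241/4320000, min=21793890911/5598720000, spread=18038617/223948800
Step 8: max=1542273241/388800000, min=1310424617149/335923200000, spread=883978523/13436928000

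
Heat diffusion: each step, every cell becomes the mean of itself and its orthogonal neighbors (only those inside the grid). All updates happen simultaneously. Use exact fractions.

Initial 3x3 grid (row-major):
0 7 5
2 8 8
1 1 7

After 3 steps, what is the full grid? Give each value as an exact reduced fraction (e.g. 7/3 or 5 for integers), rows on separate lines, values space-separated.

After step 1:
  3 5 20/3
  11/4 26/5 7
  4/3 17/4 16/3
After step 2:
  43/12 149/30 56/9
  737/240 121/25 121/20
  25/9 967/240 199/36
After step 3:
  2789/720 17651/3600 3103/540
  51379/14400 6887/1500 283/50
  889/270 61829/14400 11237/2160

Answer: 2789/720 17651/3600 3103/540
51379/14400 6887/1500 283/50
889/270 61829/14400 11237/2160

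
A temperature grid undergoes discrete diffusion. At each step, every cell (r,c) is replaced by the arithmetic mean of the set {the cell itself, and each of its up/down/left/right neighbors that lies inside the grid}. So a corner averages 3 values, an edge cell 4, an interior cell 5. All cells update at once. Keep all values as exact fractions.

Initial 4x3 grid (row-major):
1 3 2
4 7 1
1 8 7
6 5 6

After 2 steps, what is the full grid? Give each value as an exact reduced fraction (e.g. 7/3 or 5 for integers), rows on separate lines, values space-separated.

After step 1:
  8/3 13/4 2
  13/4 23/5 17/4
  19/4 28/5 11/2
  4 25/4 6
After step 2:
  55/18 751/240 19/6
  229/60 419/100 327/80
  22/5 267/50 427/80
  5 437/80 71/12

Answer: 55/18 751/240 19/6
229/60 419/100 327/80
22/5 267/50 427/80
5 437/80 71/12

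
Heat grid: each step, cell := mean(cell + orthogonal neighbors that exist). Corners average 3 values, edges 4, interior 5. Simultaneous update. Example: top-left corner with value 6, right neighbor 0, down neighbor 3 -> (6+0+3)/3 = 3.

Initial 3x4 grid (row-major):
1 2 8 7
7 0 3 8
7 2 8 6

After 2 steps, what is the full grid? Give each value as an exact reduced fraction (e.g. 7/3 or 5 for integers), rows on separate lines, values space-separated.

After step 1:
  10/3 11/4 5 23/3
  15/4 14/5 27/5 6
  16/3 17/4 19/4 22/3
After step 2:
  59/18 833/240 1249/240 56/9
  913/240 379/100 479/100 33/5
  40/9 257/60 163/30 217/36

Answer: 59/18 833/240 1249/240 56/9
913/240 379/100 479/100 33/5
40/9 257/60 163/30 217/36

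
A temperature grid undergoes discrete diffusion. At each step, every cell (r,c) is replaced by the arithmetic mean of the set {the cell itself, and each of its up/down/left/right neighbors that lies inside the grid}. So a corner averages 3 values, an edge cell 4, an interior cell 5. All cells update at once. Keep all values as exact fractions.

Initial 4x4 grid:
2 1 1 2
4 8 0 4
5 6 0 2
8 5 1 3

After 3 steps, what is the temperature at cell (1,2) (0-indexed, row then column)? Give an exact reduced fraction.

Step 1: cell (1,2) = 13/5
Step 2: cell (1,2) = 56/25
Step 3: cell (1,2) = 15959/6000
Full grid after step 3:
  3619/1080 5363/1800 3953/1800 4541/2160
  14971/3600 10171/3000 15959/6000 14987/7200
  5789/1200 8239/2000 2797/1000 1843/800
  3701/720 10253/2400 7309/2400 833/360

Answer: 15959/6000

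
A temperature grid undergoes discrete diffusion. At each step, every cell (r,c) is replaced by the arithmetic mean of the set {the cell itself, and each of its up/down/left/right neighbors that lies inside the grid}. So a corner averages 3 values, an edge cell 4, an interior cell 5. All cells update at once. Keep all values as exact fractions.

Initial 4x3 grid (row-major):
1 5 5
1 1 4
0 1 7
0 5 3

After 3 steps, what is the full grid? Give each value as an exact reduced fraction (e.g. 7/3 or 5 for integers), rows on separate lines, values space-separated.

After step 1:
  7/3 3 14/3
  3/4 12/5 17/4
  1/2 14/5 15/4
  5/3 9/4 5
After step 2:
  73/36 31/10 143/36
  359/240 66/25 113/30
  343/240 117/50 79/20
  53/36 703/240 11/3
After step 3:
  4769/2160 587/200 1951/540
  13667/7200 5337/2000 806/225
  12127/7200 7973/3000 4117/1200
  2099/1080 37469/14400 2531/720

Answer: 4769/2160 587/200 1951/540
13667/7200 5337/2000 806/225
12127/7200 7973/3000 4117/1200
2099/1080 37469/14400 2531/720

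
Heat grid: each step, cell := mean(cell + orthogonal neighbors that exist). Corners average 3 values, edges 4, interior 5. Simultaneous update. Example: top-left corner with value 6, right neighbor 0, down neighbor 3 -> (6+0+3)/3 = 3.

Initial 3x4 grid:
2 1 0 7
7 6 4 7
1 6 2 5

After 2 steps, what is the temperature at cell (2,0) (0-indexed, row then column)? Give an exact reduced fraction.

Answer: 149/36

Derivation:
Step 1: cell (2,0) = 14/3
Step 2: cell (2,0) = 149/36
Full grid after step 2:
  115/36 803/240 823/240 161/36
  21/5 93/25 108/25 1133/240
  149/36 131/30 247/60 44/9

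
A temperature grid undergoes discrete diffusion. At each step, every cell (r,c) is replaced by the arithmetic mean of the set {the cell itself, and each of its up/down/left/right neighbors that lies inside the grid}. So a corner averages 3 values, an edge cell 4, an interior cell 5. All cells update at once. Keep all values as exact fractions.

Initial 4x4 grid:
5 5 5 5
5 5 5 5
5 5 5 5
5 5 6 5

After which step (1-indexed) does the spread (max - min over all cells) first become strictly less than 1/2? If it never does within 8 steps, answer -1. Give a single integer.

Step 1: max=16/3, min=5, spread=1/3
  -> spread < 1/2 first at step 1
Step 2: max=631/120, min=5, spread=31/120
Step 3: max=5611/1080, min=5, spread=211/1080
Step 4: max=556843/108000, min=5, spread=16843/108000
Step 5: max=4998643/972000, min=45079/9000, spread=130111/972000
Step 6: max=149442367/29160000, min=2707159/540000, spread=3255781/29160000
Step 7: max=4474353691/874800000, min=2711107/540000, spread=82360351/874800000
Step 8: max=133971316891/26244000000, min=488506441/97200000, spread=2074577821/26244000000

Answer: 1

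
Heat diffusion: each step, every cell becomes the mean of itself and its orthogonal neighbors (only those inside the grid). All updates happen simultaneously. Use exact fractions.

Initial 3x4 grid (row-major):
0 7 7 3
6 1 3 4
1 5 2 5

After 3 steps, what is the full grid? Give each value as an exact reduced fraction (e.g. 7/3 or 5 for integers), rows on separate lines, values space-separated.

After step 1:
  13/3 15/4 5 14/3
  2 22/5 17/5 15/4
  4 9/4 15/4 11/3
After step 2:
  121/36 1049/240 1009/240 161/36
  221/60 79/25 203/50 929/240
  11/4 18/5 49/15 67/18
After step 3:
  8219/2160 27173/7200 30793/7200 4517/1080
  11659/3600 22649/6000 11137/3000 58051/14400
  301/90 3833/1200 824/225 7819/2160

Answer: 8219/2160 27173/7200 30793/7200 4517/1080
11659/3600 22649/6000 11137/3000 58051/14400
301/90 3833/1200 824/225 7819/2160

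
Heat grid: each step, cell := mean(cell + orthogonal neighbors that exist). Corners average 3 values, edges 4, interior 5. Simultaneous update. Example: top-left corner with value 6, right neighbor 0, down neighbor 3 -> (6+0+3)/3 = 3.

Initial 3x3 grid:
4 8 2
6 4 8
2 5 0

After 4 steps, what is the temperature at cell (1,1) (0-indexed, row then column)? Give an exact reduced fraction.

Answer: 1619171/360000

Derivation:
Step 1: cell (1,1) = 31/5
Step 2: cell (1,1) = 419/100
Step 3: cell (1,1) = 29293/6000
Step 4: cell (1,1) = 1619171/360000
Full grid after step 4:
  34843/7200 721943/144000 25751/5400
  32011/6750 1619171/360000 2015329/432000
  554149/129600 3793033/864000 544999/129600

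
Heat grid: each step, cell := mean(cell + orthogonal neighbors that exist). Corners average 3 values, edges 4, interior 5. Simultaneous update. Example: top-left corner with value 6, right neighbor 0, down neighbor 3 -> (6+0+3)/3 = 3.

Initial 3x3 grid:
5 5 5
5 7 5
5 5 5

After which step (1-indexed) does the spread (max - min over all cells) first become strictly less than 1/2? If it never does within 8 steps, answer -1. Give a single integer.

Step 1: max=11/2, min=5, spread=1/2
Step 2: max=137/25, min=209/40, spread=51/200
  -> spread < 1/2 first at step 2
Step 3: max=12823/2400, min=947/180, spread=589/7200
Step 4: max=79943/15000, min=761081/144000, spread=31859/720000
Step 5: max=45891607/8640000, min=4764721/900000, spread=751427/43200000
Step 6: max=286634687/54000000, min=2747063129/518400000, spread=23149331/2592000000
Step 7: max=165002654263/31104000000, min=17174931889/3240000000, spread=616540643/155520000000
Step 8: max=1031112453983/194400000000, min=9895132008761/1866240000000, spread=17737747379/9331200000000

Answer: 2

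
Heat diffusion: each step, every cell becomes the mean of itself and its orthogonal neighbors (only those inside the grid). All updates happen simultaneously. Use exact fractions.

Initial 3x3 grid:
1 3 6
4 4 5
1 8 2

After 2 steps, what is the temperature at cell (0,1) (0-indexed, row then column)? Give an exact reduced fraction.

Answer: 469/120

Derivation:
Step 1: cell (0,1) = 7/2
Step 2: cell (0,1) = 469/120
Full grid after step 2:
  26/9 469/120 149/36
  143/40 94/25 1123/240
  127/36 1073/240 13/3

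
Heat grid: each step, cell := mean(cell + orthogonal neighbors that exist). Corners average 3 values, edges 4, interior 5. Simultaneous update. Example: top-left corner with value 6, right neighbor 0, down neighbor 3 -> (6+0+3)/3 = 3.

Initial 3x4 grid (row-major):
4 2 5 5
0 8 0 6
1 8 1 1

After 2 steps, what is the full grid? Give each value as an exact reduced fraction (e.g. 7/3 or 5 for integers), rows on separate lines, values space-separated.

Answer: 10/3 267/80 205/48 34/9
237/80 201/50 161/50 15/4
43/12 17/5 41/12 49/18

Derivation:
After step 1:
  2 19/4 3 16/3
  13/4 18/5 4 3
  3 9/2 5/2 8/3
After step 2:
  10/3 267/80 205/48 34/9
  237/80 201/50 161/50 15/4
  43/12 17/5 41/12 49/18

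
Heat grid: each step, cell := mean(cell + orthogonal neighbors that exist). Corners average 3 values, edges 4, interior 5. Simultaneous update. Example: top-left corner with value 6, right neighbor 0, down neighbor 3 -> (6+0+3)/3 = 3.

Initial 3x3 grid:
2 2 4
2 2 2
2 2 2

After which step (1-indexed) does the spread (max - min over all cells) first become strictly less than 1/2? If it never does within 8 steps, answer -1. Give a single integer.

Step 1: max=8/3, min=2, spread=2/3
Step 2: max=23/9, min=2, spread=5/9
Step 3: max=257/108, min=2, spread=41/108
  -> spread < 1/2 first at step 3
Step 4: max=15091/6480, min=371/180, spread=347/1296
Step 5: max=884537/388800, min=3757/1800, spread=2921/15552
Step 6: max=52484539/23328000, min=457483/216000, spread=24611/186624
Step 7: max=3118082033/1399680000, min=10376741/4860000, spread=207329/2239488
Step 8: max=185991552451/83980800000, min=557201599/259200000, spread=1746635/26873856

Answer: 3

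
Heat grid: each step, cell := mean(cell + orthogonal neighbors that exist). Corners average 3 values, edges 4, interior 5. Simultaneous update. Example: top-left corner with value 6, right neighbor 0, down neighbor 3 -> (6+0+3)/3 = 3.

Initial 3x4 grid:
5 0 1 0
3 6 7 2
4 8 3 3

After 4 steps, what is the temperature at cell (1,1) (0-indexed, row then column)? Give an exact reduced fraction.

Answer: 709231/180000

Derivation:
Step 1: cell (1,1) = 24/5
Step 2: cell (1,1) = 427/100
Step 3: cell (1,1) = 3071/750
Step 4: cell (1,1) = 709231/180000
Full grid after step 4:
  239611/64800 93269/27000 26923/9000 14753/5400
  1795589/432000 709231/180000 316553/90000 665857/216000
  32579/7200 52939/12000 425951/108000 57709/16200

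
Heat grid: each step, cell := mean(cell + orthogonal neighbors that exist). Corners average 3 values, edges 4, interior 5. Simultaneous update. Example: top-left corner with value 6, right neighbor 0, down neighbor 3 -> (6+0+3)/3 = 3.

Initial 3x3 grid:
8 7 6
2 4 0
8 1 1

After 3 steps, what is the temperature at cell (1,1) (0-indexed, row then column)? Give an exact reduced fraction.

Step 1: cell (1,1) = 14/5
Step 2: cell (1,1) = 104/25
Step 3: cell (1,1) = 1397/375
Full grid after step 3:
  10783/2160 7669/1600 533/135
  33473/7200 1397/375 5419/1600
  508/135 24023/7200 5473/2160

Answer: 1397/375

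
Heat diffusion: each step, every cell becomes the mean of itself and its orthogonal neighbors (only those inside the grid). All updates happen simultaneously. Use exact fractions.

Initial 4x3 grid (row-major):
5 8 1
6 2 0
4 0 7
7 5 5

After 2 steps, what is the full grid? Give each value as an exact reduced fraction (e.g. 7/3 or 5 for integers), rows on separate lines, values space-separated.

After step 1:
  19/3 4 3
  17/4 16/5 5/2
  17/4 18/5 3
  16/3 17/4 17/3
After step 2:
  175/36 62/15 19/6
  541/120 351/100 117/40
  523/120 183/50 443/120
  83/18 377/80 155/36

Answer: 175/36 62/15 19/6
541/120 351/100 117/40
523/120 183/50 443/120
83/18 377/80 155/36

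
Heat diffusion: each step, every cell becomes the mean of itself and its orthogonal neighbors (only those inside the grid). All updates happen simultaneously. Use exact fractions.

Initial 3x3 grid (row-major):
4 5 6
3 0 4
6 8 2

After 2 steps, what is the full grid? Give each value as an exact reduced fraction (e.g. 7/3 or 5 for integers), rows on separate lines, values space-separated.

After step 1:
  4 15/4 5
  13/4 4 3
  17/3 4 14/3
After step 2:
  11/3 67/16 47/12
  203/48 18/5 25/6
  155/36 55/12 35/9

Answer: 11/3 67/16 47/12
203/48 18/5 25/6
155/36 55/12 35/9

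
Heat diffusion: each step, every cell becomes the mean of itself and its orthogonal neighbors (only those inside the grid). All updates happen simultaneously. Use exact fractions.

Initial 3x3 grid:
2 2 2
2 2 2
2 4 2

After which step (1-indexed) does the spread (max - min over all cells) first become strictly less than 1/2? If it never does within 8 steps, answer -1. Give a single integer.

Step 1: max=8/3, min=2, spread=2/3
Step 2: max=307/120, min=2, spread=67/120
Step 3: max=2597/1080, min=207/100, spread=1807/5400
  -> spread < 1/2 first at step 3
Step 4: max=1021963/432000, min=5761/2700, spread=33401/144000
Step 5: max=9005933/3888000, min=583391/270000, spread=3025513/19440000
Step 6: max=3575326867/1555200000, min=31555949/14400000, spread=53531/497664
Step 7: max=212656925849/93312000000, min=8567116051/3888000000, spread=450953/5971968
Step 8: max=12706343560603/5598720000000, min=1034128610519/466560000000, spread=3799043/71663616

Answer: 3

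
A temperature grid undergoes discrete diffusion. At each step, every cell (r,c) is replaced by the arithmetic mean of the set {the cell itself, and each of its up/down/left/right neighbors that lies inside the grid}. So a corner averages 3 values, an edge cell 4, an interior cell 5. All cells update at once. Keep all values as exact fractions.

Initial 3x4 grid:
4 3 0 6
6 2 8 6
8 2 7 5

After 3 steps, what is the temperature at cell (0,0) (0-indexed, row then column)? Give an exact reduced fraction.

Answer: 4441/1080

Derivation:
Step 1: cell (0,0) = 13/3
Step 2: cell (0,0) = 139/36
Step 3: cell (0,0) = 4441/1080
Full grid after step 3:
  4441/1080 13999/3600 2599/600 3317/720
  15989/3600 27049/6000 583/125 8369/1600
  10577/2160 34823/7200 4207/800 1961/360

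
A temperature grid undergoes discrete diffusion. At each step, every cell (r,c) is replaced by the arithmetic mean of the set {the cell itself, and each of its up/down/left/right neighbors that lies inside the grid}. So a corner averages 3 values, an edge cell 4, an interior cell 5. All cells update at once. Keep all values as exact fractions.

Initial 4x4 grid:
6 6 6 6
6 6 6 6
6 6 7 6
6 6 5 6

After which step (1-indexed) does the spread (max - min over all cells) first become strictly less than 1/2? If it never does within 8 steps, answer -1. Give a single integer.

Step 1: max=25/4, min=17/3, spread=7/12
Step 2: max=613/100, min=281/48, spread=331/1200
  -> spread < 1/2 first at step 2
Step 3: max=2433/400, min=641/108, spread=1591/10800
Step 4: max=17437/2880, min=1288273/216000, spread=9751/108000
Step 5: max=87067/14400, min=12918017/2160000, spread=142033/2160000
Step 6: max=10869869/1800000, min=116444527/19440000, spread=4750291/97200000
Step 7: max=1173601733/194400000, min=11654814929/1944000000, spread=9022489/216000000
Step 8: max=3908936447/648000000, min=104955638839/17496000000, spread=58564523/1749600000

Answer: 2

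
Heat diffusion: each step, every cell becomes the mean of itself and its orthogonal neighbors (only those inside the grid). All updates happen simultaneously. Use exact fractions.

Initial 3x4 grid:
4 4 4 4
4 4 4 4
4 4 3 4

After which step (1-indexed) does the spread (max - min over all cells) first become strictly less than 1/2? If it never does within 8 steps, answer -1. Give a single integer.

Step 1: max=4, min=11/3, spread=1/3
  -> spread < 1/2 first at step 1
Step 2: max=4, min=449/120, spread=31/120
Step 3: max=4, min=4109/1080, spread=211/1080
Step 4: max=7153/1800, min=415103/108000, spread=14077/108000
Step 5: max=428317/108000, min=3747593/972000, spread=5363/48600
Step 6: max=237131/60000, min=112899191/29160000, spread=93859/1166400
Step 7: max=383463533/97200000, min=6788125519/1749600000, spread=4568723/69984000
Step 8: max=11482381111/2916000000, min=408123564371/104976000000, spread=8387449/167961600

Answer: 1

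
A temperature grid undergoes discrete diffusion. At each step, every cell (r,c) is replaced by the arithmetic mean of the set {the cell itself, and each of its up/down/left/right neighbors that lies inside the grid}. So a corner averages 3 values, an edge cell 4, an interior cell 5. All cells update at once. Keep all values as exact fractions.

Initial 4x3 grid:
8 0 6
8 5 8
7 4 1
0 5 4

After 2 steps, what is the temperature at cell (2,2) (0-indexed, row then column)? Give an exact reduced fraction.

Answer: 1019/240

Derivation:
Step 1: cell (2,2) = 17/4
Step 2: cell (2,2) = 1019/240
Full grid after step 2:
  205/36 79/16 173/36
  265/48 523/100 227/48
  403/80 433/100 1019/240
  4 899/240 65/18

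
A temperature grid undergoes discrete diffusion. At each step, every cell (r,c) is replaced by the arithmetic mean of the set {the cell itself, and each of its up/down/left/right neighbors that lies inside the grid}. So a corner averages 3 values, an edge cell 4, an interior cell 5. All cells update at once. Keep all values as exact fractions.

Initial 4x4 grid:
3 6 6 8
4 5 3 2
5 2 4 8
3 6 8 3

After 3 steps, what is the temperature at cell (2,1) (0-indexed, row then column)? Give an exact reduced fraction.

Answer: 26653/6000

Derivation:
Step 1: cell (2,1) = 22/5
Step 2: cell (2,1) = 433/100
Step 3: cell (2,1) = 26653/6000
Full grid after step 3:
  959/216 33569/7200 7213/1440 2185/432
  30749/7200 13351/3000 28127/6000 3629/720
  30349/7200 26653/6000 14551/3000 17797/3600
  9559/2160 8431/1800 8981/1800 1139/216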